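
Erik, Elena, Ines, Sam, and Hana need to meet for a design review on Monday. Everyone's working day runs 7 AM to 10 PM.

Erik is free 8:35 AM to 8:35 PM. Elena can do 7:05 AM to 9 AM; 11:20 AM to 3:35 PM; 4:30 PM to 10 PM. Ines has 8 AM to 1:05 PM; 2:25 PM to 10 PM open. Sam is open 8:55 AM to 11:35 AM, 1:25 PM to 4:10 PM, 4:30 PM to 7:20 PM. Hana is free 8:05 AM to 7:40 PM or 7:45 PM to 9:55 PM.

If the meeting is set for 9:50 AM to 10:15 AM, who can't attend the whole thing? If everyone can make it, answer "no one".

Erik: free for 09:50-10:15. Elena: not fully free for 09:50-10:15. Ines: free for 09:50-10:15. Sam: free for 09:50-10:15. Hana: free for 09:50-10:15.

Elena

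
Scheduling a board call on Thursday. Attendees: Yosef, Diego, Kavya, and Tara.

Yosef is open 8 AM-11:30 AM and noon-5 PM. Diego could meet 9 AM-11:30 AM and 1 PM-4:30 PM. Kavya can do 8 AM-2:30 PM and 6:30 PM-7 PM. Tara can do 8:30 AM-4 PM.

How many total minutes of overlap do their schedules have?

Yosef ∩ Diego: 09:00-11:30, 13:00-16:30.
Yosef ∩ Diego ∩ Kavya: 09:00-11:30, 13:00-14:30.
Yosef ∩ Diego ∩ Kavya ∩ Tara: 09:00-11:30, 13:00-14:30.
Summing the common windows: 150 + 90 = 240 minutes.

240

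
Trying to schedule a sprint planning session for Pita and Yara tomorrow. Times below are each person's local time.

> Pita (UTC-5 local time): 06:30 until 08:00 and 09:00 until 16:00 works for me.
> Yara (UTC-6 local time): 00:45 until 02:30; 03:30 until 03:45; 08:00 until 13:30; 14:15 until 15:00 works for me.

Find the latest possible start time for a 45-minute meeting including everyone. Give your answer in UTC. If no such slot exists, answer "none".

Pita in UTC: 11:30-13:00, 14:00-21:00 (add 5h to convert from UTC-5).
Yara in UTC: 06:45-08:30, 09:30-09:45, 14:00-19:30, 20:15-21:00 (add 6h to convert from UTC-6).
Pita ∩ Yara: 14:00-19:30, 20:15-21:00.
So the common availability across everyone is 14:00-19:30, 20:15-21:00.
The last common window of at least 45 minutes is 20:15-21:00; a 45-minute meeting can start as late as 20:15 and still end by 21:00.

20:15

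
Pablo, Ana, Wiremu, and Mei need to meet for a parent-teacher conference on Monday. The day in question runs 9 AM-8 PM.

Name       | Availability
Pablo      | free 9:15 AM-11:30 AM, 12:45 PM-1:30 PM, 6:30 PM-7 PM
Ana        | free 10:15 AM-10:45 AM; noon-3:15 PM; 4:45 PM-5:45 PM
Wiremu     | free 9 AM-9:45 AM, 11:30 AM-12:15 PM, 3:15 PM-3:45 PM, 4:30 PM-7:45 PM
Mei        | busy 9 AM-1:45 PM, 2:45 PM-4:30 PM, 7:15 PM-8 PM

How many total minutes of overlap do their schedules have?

Pablo free: 09:15-11:30, 12:45-13:30, 18:30-19:00.
Ana free: 10:15-10:45, 12:00-15:15, 16:45-17:45.
Wiremu free: 09:00-09:45, 11:30-12:15, 15:15-15:45, 16:30-19:45.
Mei free: 13:45-14:45, 16:30-19:15 (invert busy blocks within the working day).
Pablo ∩ Ana: 10:15-10:45, 12:45-13:30.
Pablo ∩ Ana ∩ Wiremu: ∅.
Pablo ∩ Ana ∩ Wiremu ∩ Mei: ∅.
There is no time when everyone is free.
There is no common window, so the total is 0 minutes.

0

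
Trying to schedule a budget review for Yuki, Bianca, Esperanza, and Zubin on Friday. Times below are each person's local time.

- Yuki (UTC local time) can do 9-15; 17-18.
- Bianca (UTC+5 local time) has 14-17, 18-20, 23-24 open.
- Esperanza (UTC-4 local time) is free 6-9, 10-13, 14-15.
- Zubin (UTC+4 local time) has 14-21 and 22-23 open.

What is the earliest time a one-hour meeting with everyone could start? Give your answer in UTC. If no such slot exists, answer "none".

10:00

Yuki in UTC: 09:00-15:00, 17:00-18:00.
Bianca in UTC: 09:00-12:00, 13:00-15:00, 18:00-19:00 (subtract 5h to convert from UTC+5).
Esperanza in UTC: 10:00-13:00, 14:00-17:00, 18:00-19:00 (add 4h to convert from UTC-4).
Zubin in UTC: 10:00-17:00, 18:00-19:00 (subtract 4h to convert from UTC+4).
Yuki ∩ Bianca: 09:00-12:00, 13:00-15:00.
Yuki ∩ Bianca ∩ Esperanza: 10:00-12:00, 14:00-15:00.
Yuki ∩ Bianca ∩ Esperanza ∩ Zubin: 10:00-12:00, 14:00-15:00.
The first common window of at least 60 minutes is 10:00-12:00, so the earliest start is 10:00.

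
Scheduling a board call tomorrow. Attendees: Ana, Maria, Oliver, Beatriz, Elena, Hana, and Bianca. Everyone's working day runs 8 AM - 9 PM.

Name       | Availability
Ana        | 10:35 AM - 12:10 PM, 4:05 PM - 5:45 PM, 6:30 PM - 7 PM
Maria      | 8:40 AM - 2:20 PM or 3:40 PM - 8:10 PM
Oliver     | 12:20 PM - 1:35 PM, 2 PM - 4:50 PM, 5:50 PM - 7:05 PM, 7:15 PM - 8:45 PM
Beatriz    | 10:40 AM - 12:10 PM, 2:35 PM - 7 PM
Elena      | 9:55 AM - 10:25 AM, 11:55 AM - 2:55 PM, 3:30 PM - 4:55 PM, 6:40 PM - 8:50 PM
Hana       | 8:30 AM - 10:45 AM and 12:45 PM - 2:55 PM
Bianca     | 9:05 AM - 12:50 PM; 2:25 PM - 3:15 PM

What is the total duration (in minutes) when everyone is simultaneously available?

Ana ∩ Maria: 10:35-12:10, 16:05-17:45, 18:30-19:00.
Ana ∩ Maria ∩ Oliver: 16:05-16:50, 18:30-19:00.
Ana ∩ Maria ∩ Oliver ∩ Beatriz: 16:05-16:50, 18:30-19:00.
Ana ∩ Maria ∩ Oliver ∩ Beatriz ∩ Elena: 16:05-16:50, 18:40-19:00.
Ana ∩ Maria ∩ Oliver ∩ Beatriz ∩ Elena ∩ Hana: ∅.
Ana ∩ Maria ∩ Oliver ∩ Beatriz ∩ Elena ∩ Hana ∩ Bianca: ∅.
There is no time when everyone is free.
There is no common window, so the total is 0 minutes.

0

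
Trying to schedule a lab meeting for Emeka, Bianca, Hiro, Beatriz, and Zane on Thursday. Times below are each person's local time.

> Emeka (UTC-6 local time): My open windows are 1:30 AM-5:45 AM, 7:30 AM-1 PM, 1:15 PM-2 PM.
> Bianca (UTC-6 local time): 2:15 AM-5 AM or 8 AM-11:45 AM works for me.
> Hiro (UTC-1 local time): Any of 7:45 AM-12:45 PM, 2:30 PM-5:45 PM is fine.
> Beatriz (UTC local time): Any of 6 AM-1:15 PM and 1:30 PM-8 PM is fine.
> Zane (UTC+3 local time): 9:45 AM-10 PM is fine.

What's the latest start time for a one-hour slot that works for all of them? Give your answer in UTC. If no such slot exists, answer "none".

Emeka in UTC: 07:30-11:45, 13:30-19:00, 19:15-20:00 (add 6h to convert from UTC-6).
Bianca in UTC: 08:15-11:00, 14:00-17:45 (add 6h to convert from UTC-6).
Hiro in UTC: 08:45-13:45, 15:30-18:45 (add 1h to convert from UTC-1).
Beatriz in UTC: 06:00-13:15, 13:30-20:00.
Zane in UTC: 06:45-19:00 (subtract 3h to convert from UTC+3).
Emeka ∩ Bianca: 08:15-11:00, 14:00-17:45.
Emeka ∩ Bianca ∩ Hiro: 08:45-11:00, 15:30-17:45.
Emeka ∩ Bianca ∩ Hiro ∩ Beatriz: 08:45-11:00, 15:30-17:45.
Emeka ∩ Bianca ∩ Hiro ∩ Beatriz ∩ Zane: 08:45-11:00, 15:30-17:45.
The last common window of at least 60 minutes is 15:30-17:45; a 60-minute meeting can start as late as 16:45 and still end by 17:45.

16:45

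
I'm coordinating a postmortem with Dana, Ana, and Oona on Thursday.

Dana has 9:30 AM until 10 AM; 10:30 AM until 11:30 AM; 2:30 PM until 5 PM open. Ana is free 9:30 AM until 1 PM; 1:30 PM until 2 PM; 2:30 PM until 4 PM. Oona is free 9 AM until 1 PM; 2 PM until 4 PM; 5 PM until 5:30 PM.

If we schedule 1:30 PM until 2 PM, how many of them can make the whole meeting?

1

Ana can make the full 13:30-14:00 slot — that's 1.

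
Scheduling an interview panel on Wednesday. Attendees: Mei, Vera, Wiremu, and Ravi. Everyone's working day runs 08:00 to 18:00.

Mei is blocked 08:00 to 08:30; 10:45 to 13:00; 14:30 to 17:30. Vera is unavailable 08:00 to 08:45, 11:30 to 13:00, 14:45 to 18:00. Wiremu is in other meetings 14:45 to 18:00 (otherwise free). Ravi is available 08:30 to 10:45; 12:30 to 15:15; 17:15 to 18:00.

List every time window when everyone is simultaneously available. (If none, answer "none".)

08:45-10:45, 13:00-14:30

Mei free: 08:30-10:45, 13:00-14:30, 17:30-18:00 (invert busy blocks within the working day).
Vera free: 08:45-11:30, 13:00-14:45 (invert busy blocks within the working day).
Wiremu free: 08:00-14:45 (invert busy blocks within the working day).
Ravi free: 08:30-10:45, 12:30-15:15, 17:15-18:00.
Mei ∩ Vera: 08:45-10:45, 13:00-14:30.
Mei ∩ Vera ∩ Wiremu: 08:45-10:45, 13:00-14:30.
Mei ∩ Vera ∩ Wiremu ∩ Ravi: 08:45-10:45, 13:00-14:30.
Those are the intersection windows.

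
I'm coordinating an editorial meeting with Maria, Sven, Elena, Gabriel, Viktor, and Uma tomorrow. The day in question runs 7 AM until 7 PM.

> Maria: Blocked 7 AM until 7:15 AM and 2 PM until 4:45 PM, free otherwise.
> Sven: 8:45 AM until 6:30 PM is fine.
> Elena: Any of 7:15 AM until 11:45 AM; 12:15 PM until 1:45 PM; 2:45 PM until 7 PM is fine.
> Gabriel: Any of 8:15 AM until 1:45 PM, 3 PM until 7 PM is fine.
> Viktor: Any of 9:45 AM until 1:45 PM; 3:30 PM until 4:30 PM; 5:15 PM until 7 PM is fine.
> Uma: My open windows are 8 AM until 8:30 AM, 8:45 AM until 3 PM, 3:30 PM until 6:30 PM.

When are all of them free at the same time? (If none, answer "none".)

Maria free: 07:15-14:00, 16:45-19:00 (invert busy blocks within the working day).
Sven free: 08:45-18:30.
Elena free: 07:15-11:45, 12:15-13:45, 14:45-19:00.
Gabriel free: 08:15-13:45, 15:00-19:00.
Viktor free: 09:45-13:45, 15:30-16:30, 17:15-19:00.
Uma free: 08:00-08:30, 08:45-15:00, 15:30-18:30.
Maria ∩ Sven: 08:45-14:00, 16:45-18:30.
Maria ∩ Sven ∩ Elena: 08:45-11:45, 12:15-13:45, 16:45-18:30.
Maria ∩ Sven ∩ Elena ∩ Gabriel: 08:45-11:45, 12:15-13:45, 16:45-18:30.
Maria ∩ Sven ∩ Elena ∩ Gabriel ∩ Viktor: 09:45-11:45, 12:15-13:45, 17:15-18:30.
Maria ∩ Sven ∩ Elena ∩ Gabriel ∩ Viktor ∩ Uma: 09:45-11:45, 12:15-13:45, 17:15-18:30.

09:45-11:45, 12:15-13:45, 17:15-18:30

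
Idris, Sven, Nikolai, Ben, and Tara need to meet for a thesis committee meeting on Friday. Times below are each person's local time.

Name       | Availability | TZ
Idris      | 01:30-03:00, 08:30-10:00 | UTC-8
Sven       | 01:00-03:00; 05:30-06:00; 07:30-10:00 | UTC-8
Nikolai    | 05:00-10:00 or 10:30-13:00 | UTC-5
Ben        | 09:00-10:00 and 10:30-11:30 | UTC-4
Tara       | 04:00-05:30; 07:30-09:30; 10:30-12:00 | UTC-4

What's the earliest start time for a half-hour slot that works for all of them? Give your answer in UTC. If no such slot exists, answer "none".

Idris in UTC: 09:30-11:00, 16:30-18:00 (add 8h to convert from UTC-8).
Sven in UTC: 09:00-11:00, 13:30-14:00, 15:30-18:00 (add 8h to convert from UTC-8).
Nikolai in UTC: 10:00-15:00, 15:30-18:00 (add 5h to convert from UTC-5).
Ben in UTC: 13:00-14:00, 14:30-15:30 (add 4h to convert from UTC-4).
Tara in UTC: 08:00-09:30, 11:30-13:30, 14:30-16:00 (add 4h to convert from UTC-4).
Idris ∩ Sven: 09:30-11:00, 16:30-18:00.
Idris ∩ Sven ∩ Nikolai: 10:00-11:00, 16:30-18:00.
Idris ∩ Sven ∩ Nikolai ∩ Ben: ∅.
Idris ∩ Sven ∩ Nikolai ∩ Ben ∩ Tara: ∅.
There is no time when everyone is free.
No common window is at least 30 minutes long.

none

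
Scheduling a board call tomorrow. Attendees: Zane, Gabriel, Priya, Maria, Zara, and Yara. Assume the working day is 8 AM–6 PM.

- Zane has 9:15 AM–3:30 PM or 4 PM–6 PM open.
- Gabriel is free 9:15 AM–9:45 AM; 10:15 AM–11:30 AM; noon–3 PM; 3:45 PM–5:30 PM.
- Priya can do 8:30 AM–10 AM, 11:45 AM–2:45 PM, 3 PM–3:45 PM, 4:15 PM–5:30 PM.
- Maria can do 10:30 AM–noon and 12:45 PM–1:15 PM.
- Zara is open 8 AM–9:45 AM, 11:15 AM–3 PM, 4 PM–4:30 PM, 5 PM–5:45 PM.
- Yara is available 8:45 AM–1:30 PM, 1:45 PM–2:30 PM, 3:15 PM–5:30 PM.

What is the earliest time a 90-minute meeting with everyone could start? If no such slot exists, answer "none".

Zane ∩ Gabriel: 09:15-09:45, 10:15-11:30, 12:00-15:00, 16:00-17:30.
Zane ∩ Gabriel ∩ Priya: 09:15-09:45, 12:00-14:45, 16:15-17:30.
Zane ∩ Gabriel ∩ Priya ∩ Maria: 12:45-13:15.
Zane ∩ Gabriel ∩ Priya ∩ Maria ∩ Zara: 12:45-13:15.
Zane ∩ Gabriel ∩ Priya ∩ Maria ∩ Zara ∩ Yara: 12:45-13:15.
No common window is at least 90 minutes long.

none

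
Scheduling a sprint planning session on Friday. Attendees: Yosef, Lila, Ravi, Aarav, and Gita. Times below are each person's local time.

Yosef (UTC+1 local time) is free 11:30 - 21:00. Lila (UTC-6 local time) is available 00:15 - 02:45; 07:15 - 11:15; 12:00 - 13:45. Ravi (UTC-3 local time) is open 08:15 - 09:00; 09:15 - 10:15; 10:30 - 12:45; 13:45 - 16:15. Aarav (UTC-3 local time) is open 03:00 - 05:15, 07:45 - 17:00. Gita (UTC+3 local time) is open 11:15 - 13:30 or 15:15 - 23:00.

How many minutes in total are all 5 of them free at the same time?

240

Yosef in UTC: 10:30-20:00 (subtract 1h to convert from UTC+1).
Lila in UTC: 06:15-08:45, 13:15-17:15, 18:00-19:45 (add 6h to convert from UTC-6).
Ravi in UTC: 11:15-12:00, 12:15-13:15, 13:30-15:45, 16:45-19:15 (add 3h to convert from UTC-3).
Aarav in UTC: 06:00-08:15, 10:45-20:00 (add 3h to convert from UTC-3).
Gita in UTC: 08:15-10:30, 12:15-20:00 (subtract 3h to convert from UTC+3).
Yosef ∩ Lila: 13:15-17:15, 18:00-19:45.
Yosef ∩ Lila ∩ Ravi: 13:30-15:45, 16:45-17:15, 18:00-19:15.
Yosef ∩ Lila ∩ Ravi ∩ Aarav: 13:30-15:45, 16:45-17:15, 18:00-19:15.
Yosef ∩ Lila ∩ Ravi ∩ Aarav ∩ Gita: 13:30-15:45, 16:45-17:15, 18:00-19:15.
Summing the common windows: 135 + 30 + 75 = 240 minutes.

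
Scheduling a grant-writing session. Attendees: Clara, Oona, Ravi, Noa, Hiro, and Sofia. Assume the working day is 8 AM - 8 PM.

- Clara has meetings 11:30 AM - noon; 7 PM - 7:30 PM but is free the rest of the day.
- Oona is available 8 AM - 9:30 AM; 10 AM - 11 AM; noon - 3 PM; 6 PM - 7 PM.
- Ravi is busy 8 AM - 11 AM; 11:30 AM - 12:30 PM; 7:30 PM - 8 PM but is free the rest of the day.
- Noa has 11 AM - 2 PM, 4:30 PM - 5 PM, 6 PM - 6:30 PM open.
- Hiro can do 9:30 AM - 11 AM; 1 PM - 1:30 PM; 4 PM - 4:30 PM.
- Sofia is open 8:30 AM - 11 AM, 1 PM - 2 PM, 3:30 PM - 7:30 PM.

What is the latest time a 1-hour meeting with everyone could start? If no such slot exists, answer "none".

Clara free: 08:00-11:30, 12:00-19:00, 19:30-20:00 (invert busy blocks within the working day).
Oona free: 08:00-09:30, 10:00-11:00, 12:00-15:00, 18:00-19:00.
Ravi free: 11:00-11:30, 12:30-19:30 (invert busy blocks within the working day).
Noa free: 11:00-14:00, 16:30-17:00, 18:00-18:30.
Hiro free: 09:30-11:00, 13:00-13:30, 16:00-16:30.
Sofia free: 08:30-11:00, 13:00-14:00, 15:30-19:30.
Clara ∩ Oona: 08:00-09:30, 10:00-11:00, 12:00-15:00, 18:00-19:00.
Clara ∩ Oona ∩ Ravi: 12:30-15:00, 18:00-19:00.
Clara ∩ Oona ∩ Ravi ∩ Noa: 12:30-14:00, 18:00-18:30.
Clara ∩ Oona ∩ Ravi ∩ Noa ∩ Hiro: 13:00-13:30.
Clara ∩ Oona ∩ Ravi ∩ Noa ∩ Hiro ∩ Sofia: 13:00-13:30.
No common window is at least 60 minutes long.

none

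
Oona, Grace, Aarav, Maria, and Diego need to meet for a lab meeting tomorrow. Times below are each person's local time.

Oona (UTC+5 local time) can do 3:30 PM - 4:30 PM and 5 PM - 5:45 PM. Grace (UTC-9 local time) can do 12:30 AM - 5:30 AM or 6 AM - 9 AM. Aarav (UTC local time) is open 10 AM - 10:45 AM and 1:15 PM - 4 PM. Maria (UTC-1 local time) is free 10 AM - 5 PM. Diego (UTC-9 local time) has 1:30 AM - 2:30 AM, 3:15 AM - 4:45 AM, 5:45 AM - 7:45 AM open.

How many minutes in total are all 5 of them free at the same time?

0

Oona in UTC: 10:30-11:30, 12:00-12:45 (subtract 5h to convert from UTC+5).
Grace in UTC: 09:30-14:30, 15:00-18:00 (add 9h to convert from UTC-9).
Aarav in UTC: 10:00-10:45, 13:15-16:00.
Maria in UTC: 11:00-18:00 (add 1h to convert from UTC-1).
Diego in UTC: 10:30-11:30, 12:15-13:45, 14:45-16:45 (add 9h to convert from UTC-9).
Oona ∩ Grace: 10:30-11:30, 12:00-12:45.
Oona ∩ Grace ∩ Aarav: 10:30-10:45.
Oona ∩ Grace ∩ Aarav ∩ Maria: ∅.
Oona ∩ Grace ∩ Aarav ∩ Maria ∩ Diego: ∅.
There is no time when everyone is free.
There is no common window, so the total is 0 minutes.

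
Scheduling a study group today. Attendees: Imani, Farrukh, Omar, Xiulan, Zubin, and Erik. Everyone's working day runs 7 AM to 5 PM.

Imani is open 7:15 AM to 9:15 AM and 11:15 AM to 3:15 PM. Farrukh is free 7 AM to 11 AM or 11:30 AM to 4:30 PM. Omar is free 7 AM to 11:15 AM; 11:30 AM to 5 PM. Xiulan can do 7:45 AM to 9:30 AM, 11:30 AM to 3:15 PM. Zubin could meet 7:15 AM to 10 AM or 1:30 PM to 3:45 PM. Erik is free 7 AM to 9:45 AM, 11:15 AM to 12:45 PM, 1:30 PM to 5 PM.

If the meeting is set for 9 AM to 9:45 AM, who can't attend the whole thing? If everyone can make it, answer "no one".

Imani: not fully free for 09:00-09:45. Farrukh: free for 09:00-09:45. Omar: free for 09:00-09:45. Xiulan: not fully free for 09:00-09:45. Zubin: free for 09:00-09:45. Erik: free for 09:00-09:45.

Imani, Xiulan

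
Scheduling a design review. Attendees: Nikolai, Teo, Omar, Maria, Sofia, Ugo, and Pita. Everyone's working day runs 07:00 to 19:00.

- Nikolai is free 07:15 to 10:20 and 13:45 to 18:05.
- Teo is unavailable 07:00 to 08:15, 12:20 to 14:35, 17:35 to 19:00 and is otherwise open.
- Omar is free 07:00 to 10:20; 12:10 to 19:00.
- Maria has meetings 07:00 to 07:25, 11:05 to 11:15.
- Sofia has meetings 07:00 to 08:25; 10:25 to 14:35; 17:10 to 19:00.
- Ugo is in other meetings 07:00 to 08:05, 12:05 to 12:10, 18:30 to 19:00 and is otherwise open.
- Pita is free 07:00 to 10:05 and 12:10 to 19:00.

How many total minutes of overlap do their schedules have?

255

Nikolai free: 07:15-10:20, 13:45-18:05.
Teo free: 08:15-12:20, 14:35-17:35 (invert busy blocks within the working day).
Omar free: 07:00-10:20, 12:10-19:00.
Maria free: 07:25-11:05, 11:15-19:00 (invert busy blocks within the working day).
Sofia free: 08:25-10:25, 14:35-17:10 (invert busy blocks within the working day).
Ugo free: 08:05-12:05, 12:10-18:30 (invert busy blocks within the working day).
Pita free: 07:00-10:05, 12:10-19:00.
Nikolai ∩ Teo: 08:15-10:20, 14:35-17:35.
Nikolai ∩ Teo ∩ Omar: 08:15-10:20, 14:35-17:35.
Nikolai ∩ Teo ∩ Omar ∩ Maria: 08:15-10:20, 14:35-17:35.
Nikolai ∩ Teo ∩ Omar ∩ Maria ∩ Sofia: 08:25-10:20, 14:35-17:10.
Nikolai ∩ Teo ∩ Omar ∩ Maria ∩ Sofia ∩ Ugo: 08:25-10:20, 14:35-17:10.
Nikolai ∩ Teo ∩ Omar ∩ Maria ∩ Sofia ∩ Ugo ∩ Pita: 08:25-10:05, 14:35-17:10.
Summing the common windows: 100 + 155 = 255 minutes.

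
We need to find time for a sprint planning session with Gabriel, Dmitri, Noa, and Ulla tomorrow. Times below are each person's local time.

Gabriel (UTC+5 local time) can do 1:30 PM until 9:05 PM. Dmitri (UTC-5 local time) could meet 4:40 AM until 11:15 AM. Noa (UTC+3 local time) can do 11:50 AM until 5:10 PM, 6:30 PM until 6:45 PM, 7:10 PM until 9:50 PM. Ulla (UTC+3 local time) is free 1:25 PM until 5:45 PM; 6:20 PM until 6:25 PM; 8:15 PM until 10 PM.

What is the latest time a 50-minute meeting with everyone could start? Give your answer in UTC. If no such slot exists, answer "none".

13:20

Gabriel in UTC: 08:30-16:05 (subtract 5h to convert from UTC+5).
Dmitri in UTC: 09:40-16:15 (add 5h to convert from UTC-5).
Noa in UTC: 08:50-14:10, 15:30-15:45, 16:10-18:50 (subtract 3h to convert from UTC+3).
Ulla in UTC: 10:25-14:45, 15:20-15:25, 17:15-19:00 (subtract 3h to convert from UTC+3).
Gabriel ∩ Dmitri: 09:40-16:05.
Gabriel ∩ Dmitri ∩ Noa: 09:40-14:10, 15:30-15:45.
Gabriel ∩ Dmitri ∩ Noa ∩ Ulla: 10:25-14:10.
The last common window of at least 50 minutes is 10:25-14:10; a 50-minute meeting can start as late as 13:20 and still end by 14:10.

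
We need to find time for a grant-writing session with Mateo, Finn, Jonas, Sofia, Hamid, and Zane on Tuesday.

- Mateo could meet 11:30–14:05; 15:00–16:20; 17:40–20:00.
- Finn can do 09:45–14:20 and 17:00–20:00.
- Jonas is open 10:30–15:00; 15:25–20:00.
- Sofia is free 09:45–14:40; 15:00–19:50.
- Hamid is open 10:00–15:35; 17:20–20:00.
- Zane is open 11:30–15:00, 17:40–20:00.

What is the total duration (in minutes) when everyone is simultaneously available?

Mateo ∩ Finn: 11:30-14:05, 17:40-20:00.
Mateo ∩ Finn ∩ Jonas: 11:30-14:05, 17:40-20:00.
Mateo ∩ Finn ∩ Jonas ∩ Sofia: 11:30-14:05, 17:40-19:50.
Mateo ∩ Finn ∩ Jonas ∩ Sofia ∩ Hamid: 11:30-14:05, 17:40-19:50.
Mateo ∩ Finn ∩ Jonas ∩ Sofia ∩ Hamid ∩ Zane: 11:30-14:05, 17:40-19:50.
Those are the intersection windows.
Summing the common windows: 155 + 130 = 285 minutes.

285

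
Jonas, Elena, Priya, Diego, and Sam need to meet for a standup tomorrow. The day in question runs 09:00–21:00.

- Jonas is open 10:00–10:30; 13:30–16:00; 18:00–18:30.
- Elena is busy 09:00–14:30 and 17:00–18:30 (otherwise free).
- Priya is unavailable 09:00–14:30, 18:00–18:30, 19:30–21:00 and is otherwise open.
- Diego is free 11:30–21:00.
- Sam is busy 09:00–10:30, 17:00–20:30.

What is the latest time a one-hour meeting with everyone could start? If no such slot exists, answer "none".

15:00

Jonas free: 10:00-10:30, 13:30-16:00, 18:00-18:30.
Elena free: 14:30-17:00, 18:30-21:00 (invert busy blocks within the working day).
Priya free: 14:30-18:00, 18:30-19:30 (invert busy blocks within the working day).
Diego free: 11:30-21:00.
Sam free: 10:30-17:00, 20:30-21:00 (invert busy blocks within the working day).
Jonas ∩ Elena: 14:30-16:00.
Jonas ∩ Elena ∩ Priya: 14:30-16:00.
Jonas ∩ Elena ∩ Priya ∩ Diego: 14:30-16:00.
Jonas ∩ Elena ∩ Priya ∩ Diego ∩ Sam: 14:30-16:00.
The last common window of at least 60 minutes is 14:30-16:00; a 60-minute meeting can start as late as 15:00 and still end by 16:00.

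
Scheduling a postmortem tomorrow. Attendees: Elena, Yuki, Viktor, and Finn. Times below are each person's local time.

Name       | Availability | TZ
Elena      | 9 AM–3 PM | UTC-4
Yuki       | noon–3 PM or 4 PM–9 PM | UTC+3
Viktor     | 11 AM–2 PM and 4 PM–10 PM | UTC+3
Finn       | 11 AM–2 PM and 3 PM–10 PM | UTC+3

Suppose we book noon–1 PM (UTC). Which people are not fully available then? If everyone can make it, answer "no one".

Elena in UTC: 13:00-19:00 (add 4h to convert from UTC-4).
Yuki in UTC: 09:00-12:00, 13:00-18:00 (subtract 3h to convert from UTC+3).
Viktor in UTC: 08:00-11:00, 13:00-19:00 (subtract 3h to convert from UTC+3).
Finn in UTC: 08:00-11:00, 12:00-19:00 (subtract 3h to convert from UTC+3).
Elena: not fully free for 12:00-13:00. Yuki: not fully free for 12:00-13:00. Viktor: not fully free for 12:00-13:00. Finn: free for 12:00-13:00.

Elena, Viktor, Yuki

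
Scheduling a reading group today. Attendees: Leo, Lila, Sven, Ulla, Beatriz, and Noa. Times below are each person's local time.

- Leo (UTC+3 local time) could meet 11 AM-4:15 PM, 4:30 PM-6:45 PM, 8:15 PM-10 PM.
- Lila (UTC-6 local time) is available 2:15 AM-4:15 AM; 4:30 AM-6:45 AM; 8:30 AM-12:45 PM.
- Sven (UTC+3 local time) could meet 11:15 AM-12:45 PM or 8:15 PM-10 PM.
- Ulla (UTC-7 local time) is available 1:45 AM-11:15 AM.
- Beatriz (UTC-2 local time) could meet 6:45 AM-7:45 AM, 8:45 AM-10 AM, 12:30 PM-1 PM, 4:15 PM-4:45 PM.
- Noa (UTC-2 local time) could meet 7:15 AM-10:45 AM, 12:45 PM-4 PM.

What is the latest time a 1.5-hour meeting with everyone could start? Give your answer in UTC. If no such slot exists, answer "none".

Leo in UTC: 08:00-13:15, 13:30-15:45, 17:15-19:00 (subtract 3h to convert from UTC+3).
Lila in UTC: 08:15-10:15, 10:30-12:45, 14:30-18:45 (add 6h to convert from UTC-6).
Sven in UTC: 08:15-09:45, 17:15-19:00 (subtract 3h to convert from UTC+3).
Ulla in UTC: 08:45-18:15 (add 7h to convert from UTC-7).
Beatriz in UTC: 08:45-09:45, 10:45-12:00, 14:30-15:00, 18:15-18:45 (add 2h to convert from UTC-2).
Noa in UTC: 09:15-12:45, 14:45-18:00 (add 2h to convert from UTC-2).
Leo ∩ Lila: 08:15-10:15, 10:30-12:45, 14:30-15:45, 17:15-18:45.
Leo ∩ Lila ∩ Sven: 08:15-09:45, 17:15-18:45.
Leo ∩ Lila ∩ Sven ∩ Ulla: 08:45-09:45, 17:15-18:15.
Leo ∩ Lila ∩ Sven ∩ Ulla ∩ Beatriz: 08:45-09:45.
Leo ∩ Lila ∩ Sven ∩ Ulla ∩ Beatriz ∩ Noa: 09:15-09:45.
No common window is at least 90 minutes long.

none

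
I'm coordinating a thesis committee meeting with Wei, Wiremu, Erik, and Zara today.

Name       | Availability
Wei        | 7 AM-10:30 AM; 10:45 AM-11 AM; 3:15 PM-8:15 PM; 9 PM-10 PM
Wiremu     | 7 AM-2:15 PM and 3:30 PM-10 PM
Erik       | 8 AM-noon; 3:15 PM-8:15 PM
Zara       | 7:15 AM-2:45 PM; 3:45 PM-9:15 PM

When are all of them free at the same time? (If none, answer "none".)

Wei ∩ Wiremu: 07:00-10:30, 10:45-11:00, 15:30-20:15, 21:00-22:00.
Wei ∩ Wiremu ∩ Erik: 08:00-10:30, 10:45-11:00, 15:30-20:15.
Wei ∩ Wiremu ∩ Erik ∩ Zara: 08:00-10:30, 10:45-11:00, 15:45-20:15.
So the common availability across everyone is 08:00-10:30, 10:45-11:00, 15:45-20:15.

08:00-10:30, 10:45-11:00, 15:45-20:15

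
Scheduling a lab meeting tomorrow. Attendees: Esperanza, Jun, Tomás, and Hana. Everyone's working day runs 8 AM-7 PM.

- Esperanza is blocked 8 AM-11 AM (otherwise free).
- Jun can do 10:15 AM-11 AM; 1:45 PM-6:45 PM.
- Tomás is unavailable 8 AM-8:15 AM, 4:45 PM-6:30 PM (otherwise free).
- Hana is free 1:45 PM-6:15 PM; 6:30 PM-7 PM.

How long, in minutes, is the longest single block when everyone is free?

Esperanza free: 11:00-19:00 (invert busy blocks within the working day).
Jun free: 10:15-11:00, 13:45-18:45.
Tomás free: 08:15-16:45, 18:30-19:00 (invert busy blocks within the working day).
Hana free: 13:45-18:15, 18:30-19:00.
Esperanza ∩ Jun: 13:45-18:45.
Esperanza ∩ Jun ∩ Tomás: 13:45-16:45, 18:30-18:45.
Esperanza ∩ Jun ∩ Tomás ∩ Hana: 13:45-16:45, 18:30-18:45.
So the common availability across everyone is 13:45-16:45, 18:30-18:45.
The longest is 13:45-16:45 at 180 minutes.

180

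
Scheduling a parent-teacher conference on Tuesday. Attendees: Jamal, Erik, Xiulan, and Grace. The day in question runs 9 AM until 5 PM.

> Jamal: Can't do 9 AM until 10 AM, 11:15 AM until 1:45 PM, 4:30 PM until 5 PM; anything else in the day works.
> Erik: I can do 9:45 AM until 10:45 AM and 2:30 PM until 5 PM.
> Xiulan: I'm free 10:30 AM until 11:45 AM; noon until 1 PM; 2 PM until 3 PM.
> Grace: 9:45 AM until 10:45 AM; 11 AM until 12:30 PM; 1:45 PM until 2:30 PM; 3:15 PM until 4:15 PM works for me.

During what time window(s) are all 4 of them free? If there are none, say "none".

Jamal free: 10:00-11:15, 13:45-16:30 (invert busy blocks within the working day).
Erik free: 09:45-10:45, 14:30-17:00.
Xiulan free: 10:30-11:45, 12:00-13:00, 14:00-15:00.
Grace free: 09:45-10:45, 11:00-12:30, 13:45-14:30, 15:15-16:15.
Jamal ∩ Erik: 10:00-10:45, 14:30-16:30.
Jamal ∩ Erik ∩ Xiulan: 10:30-10:45, 14:30-15:00.
Jamal ∩ Erik ∩ Xiulan ∩ Grace: 10:30-10:45.
Those are the intersection windows.

10:30-10:45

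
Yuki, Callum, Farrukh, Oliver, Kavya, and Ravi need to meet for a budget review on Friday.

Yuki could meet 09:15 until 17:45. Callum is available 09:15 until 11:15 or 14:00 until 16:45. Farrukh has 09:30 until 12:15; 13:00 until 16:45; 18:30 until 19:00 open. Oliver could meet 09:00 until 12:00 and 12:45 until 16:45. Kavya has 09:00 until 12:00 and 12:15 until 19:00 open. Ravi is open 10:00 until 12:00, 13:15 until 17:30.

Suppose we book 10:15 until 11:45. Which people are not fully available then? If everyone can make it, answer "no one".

Callum

Yuki: free for 10:15-11:45. Callum: not fully free for 10:15-11:45. Farrukh: free for 10:15-11:45. Oliver: free for 10:15-11:45. Kavya: free for 10:15-11:45. Ravi: free for 10:15-11:45.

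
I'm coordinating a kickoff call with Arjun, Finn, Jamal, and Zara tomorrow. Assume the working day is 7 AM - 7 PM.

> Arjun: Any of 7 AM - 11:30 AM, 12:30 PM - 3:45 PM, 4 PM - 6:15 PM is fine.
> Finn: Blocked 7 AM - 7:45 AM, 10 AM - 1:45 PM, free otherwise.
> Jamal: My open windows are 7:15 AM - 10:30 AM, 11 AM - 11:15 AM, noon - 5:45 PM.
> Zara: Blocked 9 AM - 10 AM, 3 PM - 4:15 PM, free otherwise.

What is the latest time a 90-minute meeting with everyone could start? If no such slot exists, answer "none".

16:15

Arjun free: 07:00-11:30, 12:30-15:45, 16:00-18:15.
Finn free: 07:45-10:00, 13:45-19:00 (invert busy blocks within the working day).
Jamal free: 07:15-10:30, 11:00-11:15, 12:00-17:45.
Zara free: 07:00-09:00, 10:00-15:00, 16:15-19:00 (invert busy blocks within the working day).
Arjun ∩ Finn: 07:45-10:00, 13:45-15:45, 16:00-18:15.
Arjun ∩ Finn ∩ Jamal: 07:45-10:00, 13:45-15:45, 16:00-17:45.
Arjun ∩ Finn ∩ Jamal ∩ Zara: 07:45-09:00, 13:45-15:00, 16:15-17:45.
The last common window of at least 90 minutes is 16:15-17:45; a 90-minute meeting can start as late as 16:15 and still end by 17:45.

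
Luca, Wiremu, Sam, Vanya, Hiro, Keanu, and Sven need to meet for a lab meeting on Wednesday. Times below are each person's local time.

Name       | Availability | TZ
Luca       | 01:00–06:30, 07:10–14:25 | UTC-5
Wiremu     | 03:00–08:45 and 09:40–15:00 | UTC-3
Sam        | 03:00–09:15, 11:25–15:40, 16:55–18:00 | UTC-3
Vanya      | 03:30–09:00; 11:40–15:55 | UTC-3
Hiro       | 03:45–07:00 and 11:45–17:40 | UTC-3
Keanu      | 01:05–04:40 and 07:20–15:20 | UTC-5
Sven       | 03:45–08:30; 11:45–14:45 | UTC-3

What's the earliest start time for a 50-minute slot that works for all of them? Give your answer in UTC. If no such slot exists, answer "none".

06:45

Luca in UTC: 06:00-11:30, 12:10-19:25 (add 5h to convert from UTC-5).
Wiremu in UTC: 06:00-11:45, 12:40-18:00 (add 3h to convert from UTC-3).
Sam in UTC: 06:00-12:15, 14:25-18:40, 19:55-21:00 (add 3h to convert from UTC-3).
Vanya in UTC: 06:30-12:00, 14:40-18:55 (add 3h to convert from UTC-3).
Hiro in UTC: 06:45-10:00, 14:45-20:40 (add 3h to convert from UTC-3).
Keanu in UTC: 06:05-09:40, 12:20-20:20 (add 5h to convert from UTC-5).
Sven in UTC: 06:45-11:30, 14:45-17:45 (add 3h to convert from UTC-3).
Luca ∩ Wiremu: 06:00-11:30, 12:40-18:00.
Luca ∩ Wiremu ∩ Sam: 06:00-11:30, 14:25-18:00.
Luca ∩ Wiremu ∩ Sam ∩ Vanya: 06:30-11:30, 14:40-18:00.
Luca ∩ Wiremu ∩ Sam ∩ Vanya ∩ Hiro: 06:45-10:00, 14:45-18:00.
Luca ∩ Wiremu ∩ Sam ∩ Vanya ∩ Hiro ∩ Keanu: 06:45-09:40, 14:45-18:00.
Luca ∩ Wiremu ∩ Sam ∩ Vanya ∩ Hiro ∩ Keanu ∩ Sven: 06:45-09:40, 14:45-17:45.
The first common window of at least 50 minutes is 06:45-09:40, so the earliest start is 06:45.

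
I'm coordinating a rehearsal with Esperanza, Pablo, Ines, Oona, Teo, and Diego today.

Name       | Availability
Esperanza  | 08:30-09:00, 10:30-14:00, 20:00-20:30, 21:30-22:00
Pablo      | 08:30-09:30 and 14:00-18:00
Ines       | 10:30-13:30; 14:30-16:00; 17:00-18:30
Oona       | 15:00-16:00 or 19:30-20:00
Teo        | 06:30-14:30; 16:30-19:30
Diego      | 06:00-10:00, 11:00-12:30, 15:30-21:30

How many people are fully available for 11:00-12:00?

Esperanza, Ines, Teo, and Diego can make the full 11:00-12:00 slot — that's 4.

4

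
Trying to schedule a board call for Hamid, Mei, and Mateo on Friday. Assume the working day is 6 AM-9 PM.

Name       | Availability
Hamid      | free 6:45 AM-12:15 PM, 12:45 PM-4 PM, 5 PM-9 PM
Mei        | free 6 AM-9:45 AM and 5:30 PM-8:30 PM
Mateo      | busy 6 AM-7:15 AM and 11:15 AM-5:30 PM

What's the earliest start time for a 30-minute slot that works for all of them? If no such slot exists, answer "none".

07:15

Hamid free: 06:45-12:15, 12:45-16:00, 17:00-21:00.
Mei free: 06:00-09:45, 17:30-20:30.
Mateo free: 07:15-11:15, 17:30-21:00 (invert busy blocks within the working day).
Hamid ∩ Mei: 06:45-09:45, 17:30-20:30.
Hamid ∩ Mei ∩ Mateo: 07:15-09:45, 17:30-20:30.
So the common availability across everyone is 07:15-09:45, 17:30-20:30.
The first common window of at least 30 minutes is 07:15-09:45, so the earliest start is 07:15.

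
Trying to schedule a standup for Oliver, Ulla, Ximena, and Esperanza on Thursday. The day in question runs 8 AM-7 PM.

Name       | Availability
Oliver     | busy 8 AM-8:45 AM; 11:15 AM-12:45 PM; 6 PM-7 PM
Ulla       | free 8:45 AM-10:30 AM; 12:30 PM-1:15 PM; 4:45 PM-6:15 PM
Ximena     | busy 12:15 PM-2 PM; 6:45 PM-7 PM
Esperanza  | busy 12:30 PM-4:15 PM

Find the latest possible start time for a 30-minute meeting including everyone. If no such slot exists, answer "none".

Oliver free: 08:45-11:15, 12:45-18:00 (invert busy blocks within the working day).
Ulla free: 08:45-10:30, 12:30-13:15, 16:45-18:15.
Ximena free: 08:00-12:15, 14:00-18:45 (invert busy blocks within the working day).
Esperanza free: 08:00-12:30, 16:15-19:00 (invert busy blocks within the working day).
Oliver ∩ Ulla: 08:45-10:30, 12:45-13:15, 16:45-18:00.
Oliver ∩ Ulla ∩ Ximena: 08:45-10:30, 16:45-18:00.
Oliver ∩ Ulla ∩ Ximena ∩ Esperanza: 08:45-10:30, 16:45-18:00.
The last common window of at least 30 minutes is 16:45-18:00; a 30-minute meeting can start as late as 17:30 and still end by 18:00.

17:30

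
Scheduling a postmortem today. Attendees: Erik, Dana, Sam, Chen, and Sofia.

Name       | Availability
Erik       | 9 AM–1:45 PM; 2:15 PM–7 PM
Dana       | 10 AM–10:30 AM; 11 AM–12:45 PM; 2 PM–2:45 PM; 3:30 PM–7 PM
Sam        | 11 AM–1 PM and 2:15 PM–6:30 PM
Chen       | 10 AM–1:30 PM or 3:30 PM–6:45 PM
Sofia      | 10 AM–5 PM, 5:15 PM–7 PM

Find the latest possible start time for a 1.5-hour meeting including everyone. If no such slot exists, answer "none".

15:30

Erik ∩ Dana: 10:00-10:30, 11:00-12:45, 14:15-14:45, 15:30-19:00.
Erik ∩ Dana ∩ Sam: 11:00-12:45, 14:15-14:45, 15:30-18:30.
Erik ∩ Dana ∩ Sam ∩ Chen: 11:00-12:45, 15:30-18:30.
Erik ∩ Dana ∩ Sam ∩ Chen ∩ Sofia: 11:00-12:45, 15:30-17:00, 17:15-18:30.
The last common window of at least 90 minutes is 15:30-17:00; a 90-minute meeting can start as late as 15:30 and still end by 17:00.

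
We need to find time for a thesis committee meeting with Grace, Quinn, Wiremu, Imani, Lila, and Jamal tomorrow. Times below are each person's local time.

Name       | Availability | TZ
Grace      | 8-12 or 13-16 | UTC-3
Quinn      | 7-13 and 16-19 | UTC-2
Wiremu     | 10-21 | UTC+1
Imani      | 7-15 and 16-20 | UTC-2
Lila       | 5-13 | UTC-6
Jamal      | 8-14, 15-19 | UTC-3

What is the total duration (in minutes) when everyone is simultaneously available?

300

Grace in UTC: 11:00-15:00, 16:00-19:00 (add 3h to convert from UTC-3).
Quinn in UTC: 09:00-15:00, 18:00-21:00 (add 2h to convert from UTC-2).
Wiremu in UTC: 09:00-20:00 (subtract 1h to convert from UTC+1).
Imani in UTC: 09:00-17:00, 18:00-22:00 (add 2h to convert from UTC-2).
Lila in UTC: 11:00-19:00 (add 6h to convert from UTC-6).
Jamal in UTC: 11:00-17:00, 18:00-22:00 (add 3h to convert from UTC-3).
Grace ∩ Quinn: 11:00-15:00, 18:00-19:00.
Grace ∩ Quinn ∩ Wiremu: 11:00-15:00, 18:00-19:00.
Grace ∩ Quinn ∩ Wiremu ∩ Imani: 11:00-15:00, 18:00-19:00.
Grace ∩ Quinn ∩ Wiremu ∩ Imani ∩ Lila: 11:00-15:00, 18:00-19:00.
Grace ∩ Quinn ∩ Wiremu ∩ Imani ∩ Lila ∩ Jamal: 11:00-15:00, 18:00-19:00.
Those are the intersection windows.
Summing the common windows: 240 + 60 = 300 minutes.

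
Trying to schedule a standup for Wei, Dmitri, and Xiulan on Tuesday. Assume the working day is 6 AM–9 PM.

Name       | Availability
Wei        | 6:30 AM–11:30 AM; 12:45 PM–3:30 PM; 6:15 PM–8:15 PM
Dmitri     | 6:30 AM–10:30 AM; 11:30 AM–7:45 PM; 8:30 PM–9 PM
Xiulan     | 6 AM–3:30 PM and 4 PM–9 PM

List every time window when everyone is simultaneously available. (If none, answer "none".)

06:30-10:30, 12:45-15:30, 18:15-19:45

Wei ∩ Dmitri: 06:30-10:30, 12:45-15:30, 18:15-19:45.
Wei ∩ Dmitri ∩ Xiulan: 06:30-10:30, 12:45-15:30, 18:15-19:45.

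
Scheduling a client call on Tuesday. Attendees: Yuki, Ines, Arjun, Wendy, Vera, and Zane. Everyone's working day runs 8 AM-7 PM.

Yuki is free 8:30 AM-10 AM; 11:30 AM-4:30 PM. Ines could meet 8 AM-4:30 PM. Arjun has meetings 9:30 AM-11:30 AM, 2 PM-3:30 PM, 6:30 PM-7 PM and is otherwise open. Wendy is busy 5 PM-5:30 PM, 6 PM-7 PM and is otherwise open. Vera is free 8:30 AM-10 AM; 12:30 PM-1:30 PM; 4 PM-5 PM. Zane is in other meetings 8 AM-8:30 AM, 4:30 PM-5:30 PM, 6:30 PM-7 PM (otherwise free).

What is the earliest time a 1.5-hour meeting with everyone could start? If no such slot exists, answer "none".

Yuki free: 08:30-10:00, 11:30-16:30.
Ines free: 08:00-16:30.
Arjun free: 08:00-09:30, 11:30-14:00, 15:30-18:30 (invert busy blocks within the working day).
Wendy free: 08:00-17:00, 17:30-18:00 (invert busy blocks within the working day).
Vera free: 08:30-10:00, 12:30-13:30, 16:00-17:00.
Zane free: 08:30-16:30, 17:30-18:30 (invert busy blocks within the working day).
Yuki ∩ Ines: 08:30-10:00, 11:30-16:30.
Yuki ∩ Ines ∩ Arjun: 08:30-09:30, 11:30-14:00, 15:30-16:30.
Yuki ∩ Ines ∩ Arjun ∩ Wendy: 08:30-09:30, 11:30-14:00, 15:30-16:30.
Yuki ∩ Ines ∩ Arjun ∩ Wendy ∩ Vera: 08:30-09:30, 12:30-13:30, 16:00-16:30.
Yuki ∩ Ines ∩ Arjun ∩ Wendy ∩ Vera ∩ Zane: 08:30-09:30, 12:30-13:30, 16:00-16:30.
Those are the intersection windows.
No common window is at least 90 minutes long.

none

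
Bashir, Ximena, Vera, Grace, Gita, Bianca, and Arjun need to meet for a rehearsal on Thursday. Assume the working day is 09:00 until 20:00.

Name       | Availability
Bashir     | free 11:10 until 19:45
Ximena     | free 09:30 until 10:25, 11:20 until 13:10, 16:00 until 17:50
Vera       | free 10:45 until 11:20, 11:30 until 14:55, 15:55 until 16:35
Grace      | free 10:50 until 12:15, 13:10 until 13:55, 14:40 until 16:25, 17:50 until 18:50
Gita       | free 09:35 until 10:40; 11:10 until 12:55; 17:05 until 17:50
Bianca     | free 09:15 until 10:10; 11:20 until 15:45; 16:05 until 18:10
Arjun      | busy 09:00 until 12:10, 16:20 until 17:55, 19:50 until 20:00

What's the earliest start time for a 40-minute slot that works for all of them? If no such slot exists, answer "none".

none

Bashir free: 11:10-19:45.
Ximena free: 09:30-10:25, 11:20-13:10, 16:00-17:50.
Vera free: 10:45-11:20, 11:30-14:55, 15:55-16:35.
Grace free: 10:50-12:15, 13:10-13:55, 14:40-16:25, 17:50-18:50.
Gita free: 09:35-10:40, 11:10-12:55, 17:05-17:50.
Bianca free: 09:15-10:10, 11:20-15:45, 16:05-18:10.
Arjun free: 12:10-16:20, 17:55-19:50 (invert busy blocks within the working day).
Bashir ∩ Ximena: 11:20-13:10, 16:00-17:50.
Bashir ∩ Ximena ∩ Vera: 11:30-13:10, 16:00-16:35.
Bashir ∩ Ximena ∩ Vera ∩ Grace: 11:30-12:15, 16:00-16:25.
Bashir ∩ Ximena ∩ Vera ∩ Grace ∩ Gita: 11:30-12:15.
Bashir ∩ Ximena ∩ Vera ∩ Grace ∩ Gita ∩ Bianca: 11:30-12:15.
Bashir ∩ Ximena ∩ Vera ∩ Grace ∩ Gita ∩ Bianca ∩ Arjun: 12:10-12:15.
Those are the intersection windows.
No common window is at least 40 minutes long.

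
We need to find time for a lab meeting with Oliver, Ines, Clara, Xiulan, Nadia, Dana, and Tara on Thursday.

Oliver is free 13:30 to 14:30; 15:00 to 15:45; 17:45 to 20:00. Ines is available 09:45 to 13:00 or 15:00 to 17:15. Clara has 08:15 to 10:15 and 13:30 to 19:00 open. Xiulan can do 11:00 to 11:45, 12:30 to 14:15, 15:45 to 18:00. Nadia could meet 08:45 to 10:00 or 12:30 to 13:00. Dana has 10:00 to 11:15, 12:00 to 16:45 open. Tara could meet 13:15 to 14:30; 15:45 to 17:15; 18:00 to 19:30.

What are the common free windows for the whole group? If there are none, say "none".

Oliver ∩ Ines: 15:00-15:45.
Oliver ∩ Ines ∩ Clara: 15:00-15:45.
Oliver ∩ Ines ∩ Clara ∩ Xiulan: ∅.
Oliver ∩ Ines ∩ Clara ∩ Xiulan ∩ Nadia: ∅.
Oliver ∩ Ines ∩ Clara ∩ Xiulan ∩ Nadia ∩ Dana: ∅.
Oliver ∩ Ines ∩ Clara ∩ Xiulan ∩ Nadia ∩ Dana ∩ Tara: ∅.
There is no time when everyone is free.

none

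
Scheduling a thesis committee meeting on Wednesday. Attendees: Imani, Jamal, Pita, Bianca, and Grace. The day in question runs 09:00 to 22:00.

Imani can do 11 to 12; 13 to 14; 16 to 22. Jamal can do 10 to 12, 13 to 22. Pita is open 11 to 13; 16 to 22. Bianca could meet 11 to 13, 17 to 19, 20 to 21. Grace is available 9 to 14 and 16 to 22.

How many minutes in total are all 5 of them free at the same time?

Imani ∩ Jamal: 11:00-12:00, 13:00-14:00, 16:00-22:00.
Imani ∩ Jamal ∩ Pita: 11:00-12:00, 16:00-22:00.
Imani ∩ Jamal ∩ Pita ∩ Bianca: 11:00-12:00, 17:00-19:00, 20:00-21:00.
Imani ∩ Jamal ∩ Pita ∩ Bianca ∩ Grace: 11:00-12:00, 17:00-19:00, 20:00-21:00.
Summing the common windows: 60 + 120 + 60 = 240 minutes.

240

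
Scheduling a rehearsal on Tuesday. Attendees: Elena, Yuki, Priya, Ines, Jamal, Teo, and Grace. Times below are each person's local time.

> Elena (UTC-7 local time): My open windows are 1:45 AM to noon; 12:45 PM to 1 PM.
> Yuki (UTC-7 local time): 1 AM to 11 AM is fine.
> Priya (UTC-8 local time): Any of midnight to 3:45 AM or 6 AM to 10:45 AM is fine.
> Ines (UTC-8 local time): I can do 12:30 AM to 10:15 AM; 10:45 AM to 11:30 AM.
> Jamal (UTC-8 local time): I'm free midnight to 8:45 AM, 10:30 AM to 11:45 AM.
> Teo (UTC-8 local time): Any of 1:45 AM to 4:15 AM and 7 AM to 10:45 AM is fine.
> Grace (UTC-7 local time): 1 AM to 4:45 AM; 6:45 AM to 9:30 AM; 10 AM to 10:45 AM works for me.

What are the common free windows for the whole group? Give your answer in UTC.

09:45-11:45, 15:00-16:30

Elena in UTC: 08:45-19:00, 19:45-20:00 (add 7h to convert from UTC-7).
Yuki in UTC: 08:00-18:00 (add 7h to convert from UTC-7).
Priya in UTC: 08:00-11:45, 14:00-18:45 (add 8h to convert from UTC-8).
Ines in UTC: 08:30-18:15, 18:45-19:30 (add 8h to convert from UTC-8).
Jamal in UTC: 08:00-16:45, 18:30-19:45 (add 8h to convert from UTC-8).
Teo in UTC: 09:45-12:15, 15:00-18:45 (add 8h to convert from UTC-8).
Grace in UTC: 08:00-11:45, 13:45-16:30, 17:00-17:45 (add 7h to convert from UTC-7).
Elena ∩ Yuki: 08:45-18:00.
Elena ∩ Yuki ∩ Priya: 08:45-11:45, 14:00-18:00.
Elena ∩ Yuki ∩ Priya ∩ Ines: 08:45-11:45, 14:00-18:00.
Elena ∩ Yuki ∩ Priya ∩ Ines ∩ Jamal: 08:45-11:45, 14:00-16:45.
Elena ∩ Yuki ∩ Priya ∩ Ines ∩ Jamal ∩ Teo: 09:45-11:45, 15:00-16:45.
Elena ∩ Yuki ∩ Priya ∩ Ines ∩ Jamal ∩ Teo ∩ Grace: 09:45-11:45, 15:00-16:30.
So the common availability across everyone is 09:45-11:45, 15:00-16:30.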